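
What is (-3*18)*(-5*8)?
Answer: 2160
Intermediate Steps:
(-3*18)*(-5*8) = -54*(-40) = 2160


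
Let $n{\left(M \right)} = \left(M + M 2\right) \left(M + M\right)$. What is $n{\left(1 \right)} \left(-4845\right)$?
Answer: $-29070$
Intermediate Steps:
$n{\left(M \right)} = 6 M^{2}$ ($n{\left(M \right)} = \left(M + 2 M\right) 2 M = 3 M 2 M = 6 M^{2}$)
$n{\left(1 \right)} \left(-4845\right) = 6 \cdot 1^{2} \left(-4845\right) = 6 \cdot 1 \left(-4845\right) = 6 \left(-4845\right) = -29070$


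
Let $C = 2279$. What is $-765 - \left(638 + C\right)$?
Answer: $-3682$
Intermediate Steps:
$-765 - \left(638 + C\right) = -765 - \left(638 + 2279\right) = -765 - 2917 = -3682$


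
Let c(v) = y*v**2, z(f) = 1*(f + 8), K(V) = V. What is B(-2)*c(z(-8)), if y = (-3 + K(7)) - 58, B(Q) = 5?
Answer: 0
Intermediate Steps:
y = -54 (y = (-3 + 7) - 58 = 4 - 58 = -54)
z(f) = 8 + f (z(f) = 1*(8 + f) = 8 + f)
c(v) = -54*v**2
B(-2)*c(z(-8)) = 5*(-54*(8 - 8)**2) = 5*(-54*0**2) = 5*(-54*0) = 5*0 = 0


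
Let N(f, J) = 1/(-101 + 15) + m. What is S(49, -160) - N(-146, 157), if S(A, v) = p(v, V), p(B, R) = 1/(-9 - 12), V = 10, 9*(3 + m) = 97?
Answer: -42335/5418 ≈ -7.8138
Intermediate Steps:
m = 70/9 (m = -3 + (1/9)*97 = -3 + 97/9 = 70/9 ≈ 7.7778)
p(B, R) = -1/21 (p(B, R) = 1/(-21) = -1/21)
S(A, v) = -1/21
N(f, J) = 6011/774 (N(f, J) = 1/(-101 + 15) + 70/9 = 1/(-86) + 70/9 = -1/86 + 70/9 = 6011/774)
S(49, -160) - N(-146, 157) = -1/21 - 1*6011/774 = -1/21 - 6011/774 = -42335/5418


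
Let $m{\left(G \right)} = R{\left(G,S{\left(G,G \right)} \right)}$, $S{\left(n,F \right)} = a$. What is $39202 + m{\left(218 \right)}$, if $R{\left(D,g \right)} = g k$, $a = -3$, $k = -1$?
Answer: $39205$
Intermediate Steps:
$S{\left(n,F \right)} = -3$
$R{\left(D,g \right)} = - g$ ($R{\left(D,g \right)} = g \left(-1\right) = - g$)
$m{\left(G \right)} = 3$ ($m{\left(G \right)} = \left(-1\right) \left(-3\right) = 3$)
$39202 + m{\left(218 \right)} = 39202 + 3 = 39205$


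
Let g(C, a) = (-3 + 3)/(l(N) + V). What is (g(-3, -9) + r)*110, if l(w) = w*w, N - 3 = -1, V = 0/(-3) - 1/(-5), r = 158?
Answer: 17380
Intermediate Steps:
V = ⅕ (V = 0*(-⅓) - 1*(-⅕) = 0 + ⅕ = ⅕ ≈ 0.20000)
N = 2 (N = 3 - 1 = 2)
l(w) = w²
g(C, a) = 0 (g(C, a) = (-3 + 3)/(2² + ⅕) = 0/(4 + ⅕) = 0/(21/5) = 0*(5/21) = 0)
(g(-3, -9) + r)*110 = (0 + 158)*110 = 158*110 = 17380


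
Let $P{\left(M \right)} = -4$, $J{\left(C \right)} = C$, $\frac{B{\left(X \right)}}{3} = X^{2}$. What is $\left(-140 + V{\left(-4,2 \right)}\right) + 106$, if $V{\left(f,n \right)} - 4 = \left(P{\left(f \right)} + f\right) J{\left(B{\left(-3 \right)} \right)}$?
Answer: $-246$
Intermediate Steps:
$B{\left(X \right)} = 3 X^{2}$
$V{\left(f,n \right)} = -104 + 27 f$ ($V{\left(f,n \right)} = 4 + \left(-4 + f\right) 3 \left(-3\right)^{2} = 4 + \left(-4 + f\right) 3 \cdot 9 = 4 + \left(-4 + f\right) 27 = 4 + \left(-108 + 27 f\right) = -104 + 27 f$)
$\left(-140 + V{\left(-4,2 \right)}\right) + 106 = \left(-140 + \left(-104 + 27 \left(-4\right)\right)\right) + 106 = \left(-140 - 212\right) + 106 = -352 + 106 = -246$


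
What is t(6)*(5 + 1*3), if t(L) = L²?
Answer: 288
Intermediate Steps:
t(6)*(5 + 1*3) = 6²*(5 + 1*3) = 36*(5 + 3) = 36*8 = 288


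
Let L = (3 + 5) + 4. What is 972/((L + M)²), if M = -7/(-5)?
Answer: 24300/4489 ≈ 5.4132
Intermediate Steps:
M = 7/5 (M = -7*(-⅕) = 7/5 ≈ 1.4000)
L = 12 (L = 8 + 4 = 12)
972/((L + M)²) = 972/((12 + 7/5)²) = 972/((67/5)²) = 972/(4489/25) = 972*(25/4489) = 24300/4489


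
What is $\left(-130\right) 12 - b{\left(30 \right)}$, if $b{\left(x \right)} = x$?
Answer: $-1590$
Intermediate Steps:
$\left(-130\right) 12 - b{\left(30 \right)} = \left(-130\right) 12 - 30 = -1560 - 30 = -1590$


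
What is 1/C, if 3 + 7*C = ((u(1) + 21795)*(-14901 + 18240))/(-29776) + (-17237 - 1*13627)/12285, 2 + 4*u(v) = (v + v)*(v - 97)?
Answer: -1707058080/596032972361 ≈ -0.0028640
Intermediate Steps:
u(v) = -½ + v*(-97 + v)/2 (u(v) = -½ + ((v + v)*(v - 97))/4 = -½ + ((2*v)*(-97 + v))/4 = -½ + (2*v*(-97 + v))/4 = -½ + v*(-97 + v)/2)
C = -596032972361/1707058080 (C = -3/7 + ((((-½ + (½)*1² - 97/2*1) + 21795)*(-14901 + 18240))/(-29776) + (-17237 - 1*13627)/12285)/7 = -3/7 + ((((-½ + (½)*1 - 97/2) + 21795)*3339)*(-1/29776) + (-17237 - 13627)*(1/12285))/7 = -3/7 + ((((-½ + ½ - 97/2) + 21795)*3339)*(-1/29776) - 30864*1/12285)/7 = -3/7 + (((-97/2 + 21795)*3339)*(-1/29776) - 10288/4095)/7 = -3/7 + (((43493/2)*3339)*(-1/29776) - 10288/4095)/7 = -3/7 + ((145223127/2)*(-1/29776) - 10288/4095)/7 = -3/7 + (-145223127/59552 - 10288/4095)/7 = -3/7 + (⅐)*(-595301376041/243865440) = -3/7 - 595301376041/1707058080 = -596032972361/1707058080 ≈ -349.16)
1/C = 1/(-596032972361/1707058080) = -1707058080/596032972361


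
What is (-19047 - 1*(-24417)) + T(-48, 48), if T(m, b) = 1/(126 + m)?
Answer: 418861/78 ≈ 5370.0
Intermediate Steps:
(-19047 - 1*(-24417)) + T(-48, 48) = (-19047 - 1*(-24417)) + 1/(126 - 48) = (-19047 + 24417) + 1/78 = 5370 + 1/78 = 418861/78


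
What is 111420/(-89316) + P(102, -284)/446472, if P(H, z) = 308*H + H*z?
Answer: -6369247/5128227 ≈ -1.2420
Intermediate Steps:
111420/(-89316) + P(102, -284)/446472 = 111420/(-89316) + (102*(308 - 284))/446472 = 111420*(-1/89316) + (102*24)*(1/446472) = -3095/2481 + 2448*(1/446472) = -3095/2481 + 34/6201 = -6369247/5128227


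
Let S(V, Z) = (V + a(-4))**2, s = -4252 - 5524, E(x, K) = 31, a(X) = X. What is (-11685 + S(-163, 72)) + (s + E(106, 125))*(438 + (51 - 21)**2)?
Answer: -13022606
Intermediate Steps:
s = -9776
S(V, Z) = (-4 + V)**2 (S(V, Z) = (V - 4)**2 = (-4 + V)**2)
(-11685 + S(-163, 72)) + (s + E(106, 125))*(438 + (51 - 21)**2) = (-11685 + (-4 - 163)**2) + (-9776 + 31)*(438 + (51 - 21)**2) = (-11685 + (-167)**2) - 9745*(438 + 30**2) = (-11685 + 27889) - 9745*(438 + 900) = 16204 - 9745*1338 = 16204 - 13038810 = -13022606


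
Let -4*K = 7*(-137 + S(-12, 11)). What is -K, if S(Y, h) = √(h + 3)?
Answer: -959/4 + 7*√14/4 ≈ -233.20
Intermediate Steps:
S(Y, h) = √(3 + h)
K = 959/4 - 7*√14/4 (K = -7*(-137 + √(3 + 11))/4 = -7*(-137 + √14)/4 = -(-959 + 7*√14)/4 = 959/4 - 7*√14/4 ≈ 233.20)
-K = -(959/4 - 7*√14/4) = -959/4 + 7*√14/4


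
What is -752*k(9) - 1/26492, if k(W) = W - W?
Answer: -1/26492 ≈ -3.7747e-5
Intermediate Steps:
k(W) = 0
-752*k(9) - 1/26492 = -752*0 - 1/26492 = 0 - 1*1/26492 = 0 - 1/26492 = -1/26492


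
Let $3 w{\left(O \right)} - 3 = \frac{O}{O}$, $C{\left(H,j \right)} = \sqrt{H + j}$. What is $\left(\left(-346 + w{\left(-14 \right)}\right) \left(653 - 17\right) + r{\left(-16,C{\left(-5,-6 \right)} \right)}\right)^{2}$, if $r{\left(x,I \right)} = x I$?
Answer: $48052144448 + 7014656 i \sqrt{11} \approx 4.8052 \cdot 10^{10} + 2.3265 \cdot 10^{7} i$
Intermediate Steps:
$w{\left(O \right)} = \frac{4}{3}$ ($w{\left(O \right)} = 1 + \frac{O \frac{1}{O}}{3} = 1 + \frac{1}{3} \cdot 1 = 1 + \frac{1}{3} = \frac{4}{3}$)
$r{\left(x,I \right)} = I x$
$\left(\left(-346 + w{\left(-14 \right)}\right) \left(653 - 17\right) + r{\left(-16,C{\left(-5,-6 \right)} \right)}\right)^{2} = \left(\left(-346 + \frac{4}{3}\right) \left(653 - 17\right) + \sqrt{-5 - 6} \left(-16\right)\right)^{2} = \left(\left(- \frac{1034}{3}\right) 636 + \sqrt{-11} \left(-16\right)\right)^{2} = \left(-219208 + i \sqrt{11} \left(-16\right)\right)^{2} = \left(-219208 - 16 i \sqrt{11}\right)^{2}$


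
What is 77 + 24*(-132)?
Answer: -3091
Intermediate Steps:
77 + 24*(-132) = 77 - 3168 = -3091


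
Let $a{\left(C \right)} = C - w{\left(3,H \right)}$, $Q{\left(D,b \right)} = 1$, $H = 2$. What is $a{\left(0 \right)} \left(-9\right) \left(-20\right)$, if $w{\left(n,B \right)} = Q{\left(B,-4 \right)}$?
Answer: $-180$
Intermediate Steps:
$w{\left(n,B \right)} = 1$
$a{\left(C \right)} = -1 + C$ ($a{\left(C \right)} = C - 1 = -1 + C$)
$a{\left(0 \right)} \left(-9\right) \left(-20\right) = \left(-1 + 0\right) \left(-9\right) \left(-20\right) = \left(-1\right) \left(-9\right) \left(-20\right) = 9 \left(-20\right) = -180$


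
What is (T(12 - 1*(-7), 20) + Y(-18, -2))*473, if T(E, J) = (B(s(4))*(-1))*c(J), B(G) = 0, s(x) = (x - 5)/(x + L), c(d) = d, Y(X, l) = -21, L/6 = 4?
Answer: -9933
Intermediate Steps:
L = 24 (L = 6*4 = 24)
s(x) = (-5 + x)/(24 + x) (s(x) = (x - 5)/(x + 24) = (-5 + x)/(24 + x))
T(E, J) = 0 (T(E, J) = (0*(-1))*J = 0*J = 0)
(T(12 - 1*(-7), 20) + Y(-18, -2))*473 = (0 - 21)*473 = -21*473 = -9933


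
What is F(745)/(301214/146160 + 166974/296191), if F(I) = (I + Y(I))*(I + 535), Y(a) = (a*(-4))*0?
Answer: 173456140032000/477402503 ≈ 3.6333e+5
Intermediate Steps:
Y(a) = 0 (Y(a) = -4*a*0 = 0)
F(I) = I*(535 + I) (F(I) = (I + 0)*(I + 535) = I*(535 + I))
F(745)/(301214/146160 + 166974/296191) = (745*(535 + 745))/(301214/146160 + 166974/296191) = (745*1280)/(301214*(1/146160) + 166974*(1/296191)) = 953600/(150607/73080 + 9822/17423) = 953600/(477402503/181896120) = 953600*(181896120/477402503) = 173456140032000/477402503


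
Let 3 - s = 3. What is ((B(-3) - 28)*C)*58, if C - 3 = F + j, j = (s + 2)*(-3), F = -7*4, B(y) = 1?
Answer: 48546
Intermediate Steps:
F = -28
s = 0 (s = 3 - 1*3 = 3 - 3 = 0)
j = -6 (j = (0 + 2)*(-3) = 2*(-3) = -6)
C = -31 (C = 3 + (-28 - 6) = 3 - 34 = -31)
((B(-3) - 28)*C)*58 = ((1 - 28)*(-31))*58 = -27*(-31)*58 = 837*58 = 48546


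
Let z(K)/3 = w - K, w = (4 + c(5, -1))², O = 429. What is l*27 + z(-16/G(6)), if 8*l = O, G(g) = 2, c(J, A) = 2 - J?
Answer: 11799/8 ≈ 1474.9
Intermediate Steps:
w = 1 (w = (4 + (2 - 1*5))² = (4 + (2 - 5))² = (4 - 3)² = 1² = 1)
l = 429/8 (l = (⅛)*429 = 429/8 ≈ 53.625)
z(K) = 3 - 3*K (z(K) = 3*(1 - K) = 3 - 3*K)
l*27 + z(-16/G(6)) = (429/8)*27 + (3 - (-48)/2) = 11583/8 + (3 - (-48)/2) = 11583/8 + (3 - 3*(-8)) = 11583/8 + (3 + 24) = 11583/8 + 27 = 11799/8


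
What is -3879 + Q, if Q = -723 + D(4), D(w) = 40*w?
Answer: -4442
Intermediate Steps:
Q = -563 (Q = -723 + 40*4 = -723 + 160 = -563)
-3879 + Q = -3879 - 563 = -4442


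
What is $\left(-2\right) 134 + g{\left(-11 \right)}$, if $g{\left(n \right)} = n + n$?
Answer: $-290$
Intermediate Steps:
$g{\left(n \right)} = 2 n$
$\left(-2\right) 134 + g{\left(-11 \right)} = \left(-2\right) 134 + 2 \left(-11\right) = -268 - 22 = -290$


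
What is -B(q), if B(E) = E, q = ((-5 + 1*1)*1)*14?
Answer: 56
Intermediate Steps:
q = -56 (q = ((-5 + 1)*1)*14 = -4*1*14 = -4*14 = -56)
-B(q) = -1*(-56) = 56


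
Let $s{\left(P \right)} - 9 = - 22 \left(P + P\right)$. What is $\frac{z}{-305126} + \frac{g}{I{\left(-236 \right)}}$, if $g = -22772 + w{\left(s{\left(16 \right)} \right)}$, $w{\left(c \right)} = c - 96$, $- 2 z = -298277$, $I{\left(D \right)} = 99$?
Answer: $- \frac{14408897299}{60414948} \approx -238.5$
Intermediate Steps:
$s{\left(P \right)} = 9 - 44 P$ ($s{\left(P \right)} = 9 - 22 \left(P + P\right) = 9 - 22 \cdot 2 P = 9 - 44 P$)
$z = \frac{298277}{2}$ ($z = \left(- \frac{1}{2}\right) \left(-298277\right) = \frac{298277}{2} \approx 1.4914 \cdot 10^{5}$)
$w{\left(c \right)} = -96 + c$ ($w{\left(c \right)} = c - 96 = -96 + c$)
$g = -23563$ ($g = -22772 + \left(-96 + \left(9 - 704\right)\right) = -22772 - 791 = -23563$)
$\frac{z}{-305126} + \frac{g}{I{\left(-236 \right)}} = \frac{298277}{2 \left(-305126\right)} - \frac{23563}{99} = \frac{298277}{2} \left(- \frac{1}{305126}\right) - \frac{23563}{99} = - \frac{298277}{610252} - \frac{23563}{99} = - \frac{14408897299}{60414948}$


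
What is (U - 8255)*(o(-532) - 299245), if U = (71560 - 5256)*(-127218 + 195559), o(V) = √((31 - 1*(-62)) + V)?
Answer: -1355960911276205 + 4531273409*I*√439 ≈ -1.356e+15 + 9.4941e+10*I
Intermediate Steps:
o(V) = √(93 + V) (o(V) = √((31 + 62) + V) = √(93 + V))
U = 4531281664 (U = 66304*68341 = 4531281664)
(U - 8255)*(o(-532) - 299245) = (4531281664 - 8255)*(√(93 - 532) - 299245) = 4531273409*(√(-439) - 299245) = 4531273409*(I*√439 - 299245) = 4531273409*(-299245 + I*√439) = -1355960911276205 + 4531273409*I*√439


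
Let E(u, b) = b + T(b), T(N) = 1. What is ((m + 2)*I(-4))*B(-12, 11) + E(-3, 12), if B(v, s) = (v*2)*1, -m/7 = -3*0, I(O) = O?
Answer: 205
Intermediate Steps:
E(u, b) = 1 + b (E(u, b) = b + 1 = 1 + b)
m = 0 (m = -(-21)*0 = -7*0 = 0)
B(v, s) = 2*v (B(v, s) = (2*v)*1 = 2*v)
((m + 2)*I(-4))*B(-12, 11) + E(-3, 12) = ((0 + 2)*(-4))*(2*(-12)) + (1 + 12) = (2*(-4))*(-24) + 13 = -8*(-24) + 13 = 192 + 13 = 205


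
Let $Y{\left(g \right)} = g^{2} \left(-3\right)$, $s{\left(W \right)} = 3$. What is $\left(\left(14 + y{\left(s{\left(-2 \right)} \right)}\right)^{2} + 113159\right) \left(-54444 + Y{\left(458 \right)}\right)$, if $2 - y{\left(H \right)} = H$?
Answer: $-77486433408$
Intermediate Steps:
$y{\left(H \right)} = 2 - H$
$Y{\left(g \right)} = - 3 g^{2}$
$\left(\left(14 + y{\left(s{\left(-2 \right)} \right)}\right)^{2} + 113159\right) \left(-54444 + Y{\left(458 \right)}\right) = \left(\left(14 + \left(2 - 3\right)\right)^{2} + 113159\right) \left(-54444 - 3 \cdot 458^{2}\right) = \left(\left(14 + \left(2 - 3\right)\right)^{2} + 113159\right) \left(-54444 - 629292\right) = \left(\left(14 - 1\right)^{2} + 113159\right) \left(-54444 - 629292\right) = \left(13^{2} + 113159\right) \left(-683736\right) = \left(169 + 113159\right) \left(-683736\right) = 113328 \left(-683736\right) = -77486433408$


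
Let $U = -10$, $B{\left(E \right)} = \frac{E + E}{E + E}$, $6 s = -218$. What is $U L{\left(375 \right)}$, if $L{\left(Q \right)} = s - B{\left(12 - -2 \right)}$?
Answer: $\frac{1120}{3} \approx 373.33$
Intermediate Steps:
$s = - \frac{109}{3}$ ($s = \frac{1}{6} \left(-218\right) = - \frac{109}{3} \approx -36.333$)
$B{\left(E \right)} = 1$ ($B{\left(E \right)} = \frac{2 E}{2 E} = 2 E \frac{1}{2 E} = 1$)
$L{\left(Q \right)} = - \frac{112}{3}$ ($L{\left(Q \right)} = - \frac{109}{3} - 1 = - \frac{112}{3}$)
$U L{\left(375 \right)} = \left(-10\right) \left(- \frac{112}{3}\right) = \frac{1120}{3}$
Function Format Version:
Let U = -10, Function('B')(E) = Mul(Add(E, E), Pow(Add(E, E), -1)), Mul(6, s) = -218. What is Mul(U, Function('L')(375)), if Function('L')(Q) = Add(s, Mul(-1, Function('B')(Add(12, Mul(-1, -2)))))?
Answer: Rational(1120, 3) ≈ 373.33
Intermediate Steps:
s = Rational(-109, 3) (s = Mul(Rational(1, 6), -218) = Rational(-109, 3) ≈ -36.333)
Function('B')(E) = 1 (Function('B')(E) = Mul(Mul(2, E), Pow(Mul(2, E), -1)) = Mul(Mul(2, E), Mul(Rational(1, 2), Pow(E, -1))) = 1)
Function('L')(Q) = Rational(-112, 3) (Function('L')(Q) = Add(Rational(-109, 3), Mul(-1, 1)) = Add(Rational(-109, 3), -1) = Rational(-112, 3))
Mul(U, Function('L')(375)) = Mul(-10, Rational(-112, 3)) = Rational(1120, 3)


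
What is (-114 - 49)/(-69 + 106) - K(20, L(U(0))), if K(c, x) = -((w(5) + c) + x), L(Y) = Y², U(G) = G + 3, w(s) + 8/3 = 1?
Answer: 2545/111 ≈ 22.928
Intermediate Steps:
w(s) = -5/3 (w(s) = -8/3 + 1 = -5/3)
U(G) = 3 + G
K(c, x) = 5/3 - c - x (K(c, x) = -((-5/3 + c) + x) = -(-5/3 + c + x) = 5/3 - c - x)
(-114 - 49)/(-69 + 106) - K(20, L(U(0))) = (-114 - 49)/(-69 + 106) - (5/3 - 1*20 - (3 + 0)²) = -163/37 - (5/3 - 20 - 1*3²) = -163*1/37 - (5/3 - 20 - 1*9) = -163/37 - (5/3 - 20 - 9) = -163/37 - 1*(-82/3) = -163/37 + 82/3 = 2545/111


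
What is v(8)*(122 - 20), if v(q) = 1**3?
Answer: 102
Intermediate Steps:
v(q) = 1
v(8)*(122 - 20) = 1*(122 - 20) = 1*102 = 102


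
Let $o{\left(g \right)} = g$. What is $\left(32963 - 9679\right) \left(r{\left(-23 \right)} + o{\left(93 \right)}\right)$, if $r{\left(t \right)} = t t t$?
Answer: $-281131016$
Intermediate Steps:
$r{\left(t \right)} = t^{3}$ ($r{\left(t \right)} = t^{2} t = t^{3}$)
$\left(32963 - 9679\right) \left(r{\left(-23 \right)} + o{\left(93 \right)}\right) = \left(32963 - 9679\right) \left(\left(-23\right)^{3} + 93\right) = 23284 \left(-12167 + 93\right) = 23284 \left(-12074\right) = -281131016$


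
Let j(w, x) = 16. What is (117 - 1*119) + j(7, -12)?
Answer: 14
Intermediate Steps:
(117 - 1*119) + j(7, -12) = (117 - 1*119) + 16 = (117 - 119) + 16 = -2 + 16 = 14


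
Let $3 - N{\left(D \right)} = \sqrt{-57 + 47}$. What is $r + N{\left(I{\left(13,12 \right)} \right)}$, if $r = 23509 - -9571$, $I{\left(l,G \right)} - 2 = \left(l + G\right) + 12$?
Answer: $33083 - i \sqrt{10} \approx 33083.0 - 3.1623 i$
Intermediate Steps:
$I{\left(l,G \right)} = 14 + G + l$ ($I{\left(l,G \right)} = 2 + \left(\left(l + G\right) + 12\right) = 2 + \left(\left(G + l\right) + 12\right) = 2 + \left(12 + G + l\right) = 14 + G + l$)
$N{\left(D \right)} = 3 - i \sqrt{10}$ ($N{\left(D \right)} = 3 - \sqrt{-57 + 47} = 3 - \sqrt{-10} = 3 - i \sqrt{10}$)
$r = 33080$ ($r = 23509 + 9571 = 33080$)
$r + N{\left(I{\left(13,12 \right)} \right)} = 33080 + \left(3 - i \sqrt{10}\right) = 33083 - i \sqrt{10}$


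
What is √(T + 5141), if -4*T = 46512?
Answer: I*√6487 ≈ 80.542*I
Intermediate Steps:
T = -11628 (T = -¼*46512 = -11628)
√(T + 5141) = √(-11628 + 5141) = √(-6487) = I*√6487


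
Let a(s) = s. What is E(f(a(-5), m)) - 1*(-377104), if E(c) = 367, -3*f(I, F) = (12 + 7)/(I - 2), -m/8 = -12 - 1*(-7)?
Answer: 377471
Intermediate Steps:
m = 40 (m = -8*(-12 - 1*(-7)) = -8*(-12 + 7) = -8*(-5) = 40)
f(I, F) = -19/(3*(-2 + I)) (f(I, F) = -(12 + 7)/(3*(I - 2)) = -19/(3*(-2 + I)))
E(f(a(-5), m)) - 1*(-377104) = 367 - 1*(-377104) = 367 + 377104 = 377471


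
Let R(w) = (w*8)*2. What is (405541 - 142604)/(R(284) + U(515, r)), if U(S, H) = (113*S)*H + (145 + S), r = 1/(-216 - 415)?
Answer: 165913247/3225529 ≈ 51.438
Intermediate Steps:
R(w) = 16*w (R(w) = (8*w)*2 = 16*w)
r = -1/631 (r = 1/(-631) = -1/631 ≈ -0.0015848)
U(S, H) = 145 + S + 113*H*S (U(S, H) = 113*H*S + (145 + S) = 145 + S + 113*H*S)
(405541 - 142604)/(R(284) + U(515, r)) = (405541 - 142604)/(16*284 + (145 + 515 + 113*(-1/631)*515)) = 262937/(4544 + (145 + 515 - 58195/631)) = 262937/(4544 + 358265/631) = 262937/(3225529/631) = 262937*(631/3225529) = 165913247/3225529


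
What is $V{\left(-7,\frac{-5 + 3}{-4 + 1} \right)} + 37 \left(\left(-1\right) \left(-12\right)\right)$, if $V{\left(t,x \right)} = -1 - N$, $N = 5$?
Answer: $438$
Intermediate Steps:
$V{\left(t,x \right)} = -6$ ($V{\left(t,x \right)} = -1 - 5 = -6$)
$V{\left(-7,\frac{-5 + 3}{-4 + 1} \right)} + 37 \left(\left(-1\right) \left(-12\right)\right) = -6 + 37 \left(\left(-1\right) \left(-12\right)\right) = -6 + 37 \cdot 12 = -6 + 444 = 438$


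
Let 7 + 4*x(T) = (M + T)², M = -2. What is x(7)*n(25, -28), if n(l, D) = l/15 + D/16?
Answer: -3/8 ≈ -0.37500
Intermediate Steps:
x(T) = -7/4 + (-2 + T)²/4
n(l, D) = l/15 + D/16 (n(l, D) = l*(1/15) + D*(1/16) = l/15 + D/16)
x(7)*n(25, -28) = (-7/4 + (-2 + 7)²/4)*((1/15)*25 + (1/16)*(-28)) = (-7/4 + (¼)*5²)*(5/3 - 7/4) = (-7/4 + (¼)*25)*(-1/12) = (-7/4 + 25/4)*(-1/12) = (9/2)*(-1/12) = -3/8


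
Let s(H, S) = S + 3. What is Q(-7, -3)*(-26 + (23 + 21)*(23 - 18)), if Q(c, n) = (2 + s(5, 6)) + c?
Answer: 776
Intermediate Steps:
s(H, S) = 3 + S
Q(c, n) = 11 + c (Q(c, n) = (2 + (3 + 6)) + c = (2 + 9) + c = 11 + c)
Q(-7, -3)*(-26 + (23 + 21)*(23 - 18)) = (11 - 7)*(-26 + (23 + 21)*(23 - 18)) = 4*(-26 + 44*5) = 4*(-26 + 220) = 4*194 = 776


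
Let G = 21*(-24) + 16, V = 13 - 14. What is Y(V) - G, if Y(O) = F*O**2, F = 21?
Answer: 509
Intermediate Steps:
V = -1
Y(O) = 21*O**2
G = -488 (G = -504 + 16 = -488)
Y(V) - G = 21*(-1)**2 - 1*(-488) = 21*1 + 488 = 21 + 488 = 509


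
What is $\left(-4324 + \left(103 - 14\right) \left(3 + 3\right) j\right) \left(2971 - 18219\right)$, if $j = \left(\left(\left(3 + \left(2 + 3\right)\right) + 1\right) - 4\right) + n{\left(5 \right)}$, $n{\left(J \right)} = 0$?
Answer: $25220192$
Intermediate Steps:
$j = 5$ ($j = \left(\left(\left(3 + \left(2 + 3\right)\right) + 1\right) - 4\right) + 0 = \left(\left(\left(3 + 5\right) + 1\right) - 4\right) + 0 = \left(\left(8 + 1\right) - 4\right) + 0 = \left(9 - 4\right) + 0 = 5 + 0 = 5$)
$\left(-4324 + \left(103 - 14\right) \left(3 + 3\right) j\right) \left(2971 - 18219\right) = \left(-4324 + \left(103 - 14\right) \left(3 + 3\right) 5\right) \left(2971 - 18219\right) = \left(-4324 + 89 \cdot 6 \cdot 5\right) \left(-15248\right) = \left(-4324 + 89 \cdot 30\right) \left(-15248\right) = \left(-4324 + 2670\right) \left(-15248\right) = \left(-1654\right) \left(-15248\right) = 25220192$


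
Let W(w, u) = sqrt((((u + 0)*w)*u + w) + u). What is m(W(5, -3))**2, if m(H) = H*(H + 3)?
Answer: 2632 + 282*sqrt(47) ≈ 4565.3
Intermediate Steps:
W(w, u) = sqrt(u + w + w*u**2) (W(w, u) = sqrt(((u*w)*u + w) + u) = sqrt((w*u**2 + w) + u) = sqrt((w + w*u**2) + u) = sqrt(u + w + w*u**2))
m(H) = H*(3 + H)
m(W(5, -3))**2 = (sqrt(-3 + 5 + 5*(-3)**2)*(3 + sqrt(-3 + 5 + 5*(-3)**2)))**2 = (sqrt(-3 + 5 + 5*9)*(3 + sqrt(-3 + 5 + 5*9)))**2 = (sqrt(-3 + 5 + 45)*(3 + sqrt(-3 + 5 + 45)))**2 = (sqrt(47)*(3 + sqrt(47)))**2 = 47*(3 + sqrt(47))**2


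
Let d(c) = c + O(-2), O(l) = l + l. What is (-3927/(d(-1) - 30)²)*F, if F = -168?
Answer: 13464/25 ≈ 538.56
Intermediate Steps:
O(l) = 2*l
d(c) = -4 + c (d(c) = c + 2*(-2) = c - 4 = -4 + c)
(-3927/(d(-1) - 30)²)*F = -3927/((-4 - 1) - 30)²*(-168) = -3927/(-5 - 30)²*(-168) = -3927/((-35)²)*(-168) = -3927/1225*(-168) = -3927*1/1225*(-168) = -561/175*(-168) = 13464/25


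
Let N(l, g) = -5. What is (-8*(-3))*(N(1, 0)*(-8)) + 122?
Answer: 1082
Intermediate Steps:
(-8*(-3))*(N(1, 0)*(-8)) + 122 = (-8*(-3))*(-5*(-8)) + 122 = 24*40 + 122 = 960 + 122 = 1082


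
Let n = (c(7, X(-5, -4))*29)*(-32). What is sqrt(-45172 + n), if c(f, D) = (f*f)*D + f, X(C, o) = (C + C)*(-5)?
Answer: 2*I*sqrt(581317) ≈ 1524.9*I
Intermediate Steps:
X(C, o) = -10*C (X(C, o) = (2*C)*(-5) = -10*C)
c(f, D) = f + D*f**2 (c(f, D) = f**2*D + f = D*f**2 + f = f + D*f**2)
n = -2280096 (n = ((7*(1 - 10*(-5)*7))*29)*(-32) = ((7*(1 + 50*7))*29)*(-32) = ((7*(1 + 350))*29)*(-32) = ((7*351)*29)*(-32) = (2457*29)*(-32) = 71253*(-32) = -2280096)
sqrt(-45172 + n) = sqrt(-45172 - 2280096) = sqrt(-2325268) = 2*I*sqrt(581317)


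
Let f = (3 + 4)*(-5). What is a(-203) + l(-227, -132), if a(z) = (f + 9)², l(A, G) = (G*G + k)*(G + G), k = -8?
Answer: -4597148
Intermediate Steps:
f = -35 (f = 7*(-5) = -35)
l(A, G) = 2*G*(-8 + G²) (l(A, G) = (G*G - 8)*(G + G) = (G² - 8)*(2*G) = (-8 + G²)*(2*G) = 2*G*(-8 + G²))
a(z) = 676 (a(z) = (-35 + 9)² = (-26)² = 676)
a(-203) + l(-227, -132) = 676 + 2*(-132)*(-8 + (-132)²) = 676 + 2*(-132)*(-8 + 17424) = 676 + 2*(-132)*17416 = 676 - 4597824 = -4597148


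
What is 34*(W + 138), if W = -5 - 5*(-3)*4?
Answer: 6562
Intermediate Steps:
W = 55 (W = -5 + 15*4 = -5 + 60 = 55)
34*(W + 138) = 34*(55 + 138) = 34*193 = 6562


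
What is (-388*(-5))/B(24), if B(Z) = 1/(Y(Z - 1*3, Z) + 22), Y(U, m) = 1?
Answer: 44620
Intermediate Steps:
B(Z) = 1/23 (B(Z) = 1/(1 + 22) = 1/23)
(-388*(-5))/B(24) = (-388*(-5))/(1/23) = 1940*23 = 44620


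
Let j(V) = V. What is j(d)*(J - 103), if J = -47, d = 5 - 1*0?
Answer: -750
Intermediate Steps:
d = 5 (d = 5 + 0 = 5)
j(d)*(J - 103) = 5*(-47 - 103) = 5*(-150) = -750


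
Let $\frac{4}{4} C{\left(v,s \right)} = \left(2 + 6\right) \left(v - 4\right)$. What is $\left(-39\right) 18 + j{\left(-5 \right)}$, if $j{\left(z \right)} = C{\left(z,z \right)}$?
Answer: $-774$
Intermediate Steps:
$C{\left(v,s \right)} = -32 + 8 v$ ($C{\left(v,s \right)} = \left(2 + 6\right) \left(v - 4\right) = 8 \left(-4 + v\right) = -32 + 8 v$)
$j{\left(z \right)} = -32 + 8 z$
$\left(-39\right) 18 + j{\left(-5 \right)} = \left(-39\right) 18 + \left(-32 + 8 \left(-5\right)\right) = -702 - 72 = -774$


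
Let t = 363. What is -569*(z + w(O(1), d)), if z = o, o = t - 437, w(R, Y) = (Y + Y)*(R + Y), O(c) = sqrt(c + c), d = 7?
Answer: -13656 - 7966*sqrt(2) ≈ -24922.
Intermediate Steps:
O(c) = sqrt(2)*sqrt(c) (O(c) = sqrt(2*c) = sqrt(2)*sqrt(c))
w(R, Y) = 2*Y*(R + Y) (w(R, Y) = (2*Y)*(R + Y) = 2*Y*(R + Y))
o = -74 (o = 363 - 437 = -74)
z = -74
-569*(z + w(O(1), d)) = -569*(-74 + 2*7*(sqrt(2)*sqrt(1) + 7)) = -569*(-74 + 2*7*(sqrt(2)*1 + 7)) = -569*(-74 + 2*7*(sqrt(2) + 7)) = -569*(-74 + 2*7*(7 + sqrt(2))) = -569*(-74 + (98 + 14*sqrt(2))) = -569*(24 + 14*sqrt(2)) = -13656 - 7966*sqrt(2)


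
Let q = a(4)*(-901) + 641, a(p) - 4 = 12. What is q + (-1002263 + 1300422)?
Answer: 284384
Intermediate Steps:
a(p) = 16 (a(p) = 4 + 12 = 16)
q = -13775 (q = 16*(-901) + 641 = -14416 + 641 = -13775)
q + (-1002263 + 1300422) = -13775 + (-1002263 + 1300422) = -13775 + 298159 = 284384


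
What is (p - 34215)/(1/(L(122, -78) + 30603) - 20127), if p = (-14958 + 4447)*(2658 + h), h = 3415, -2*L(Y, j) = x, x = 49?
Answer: 300457369102/94685149 ≈ 3173.2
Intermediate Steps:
L(Y, j) = -49/2 (L(Y, j) = -1/2*49 = -49/2)
p = -63833303 (p = (-14958 + 4447)*(2658 + 3415) = -10511*6073 = -63833303)
(p - 34215)/(1/(L(122, -78) + 30603) - 20127) = (-63833303 - 34215)/(1/(-49/2 + 30603) - 20127) = -63867518/(1/(61157/2) - 20127) = -63867518/(2/61157 - 20127) = -63867518/(-1230906937/61157) = -63867518*(-61157/1230906937) = 300457369102/94685149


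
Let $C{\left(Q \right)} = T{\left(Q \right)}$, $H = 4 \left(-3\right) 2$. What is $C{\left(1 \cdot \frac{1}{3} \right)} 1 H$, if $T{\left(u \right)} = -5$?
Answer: $120$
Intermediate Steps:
$H = -24$ ($H = \left(-12\right) 2 = -24$)
$C{\left(Q \right)} = -5$
$C{\left(1 \cdot \frac{1}{3} \right)} 1 H = \left(-5\right) 1 \left(-24\right) = \left(-5\right) \left(-24\right) = 120$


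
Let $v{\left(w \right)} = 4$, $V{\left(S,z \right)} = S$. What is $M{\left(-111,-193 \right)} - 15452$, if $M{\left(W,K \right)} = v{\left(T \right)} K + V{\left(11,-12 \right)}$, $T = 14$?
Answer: $-16213$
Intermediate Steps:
$M{\left(W,K \right)} = 11 + 4 K$ ($M{\left(W,K \right)} = 4 K + 11 = 11 + 4 K$)
$M{\left(-111,-193 \right)} - 15452 = \left(11 + 4 \left(-193\right)\right) - 15452 = \left(11 - 772\right) - 15452 = -761 - 15452 = -16213$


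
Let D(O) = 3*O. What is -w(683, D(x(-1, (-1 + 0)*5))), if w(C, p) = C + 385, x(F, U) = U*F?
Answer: -1068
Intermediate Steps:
x(F, U) = F*U
w(C, p) = 385 + C
-w(683, D(x(-1, (-1 + 0)*5))) = -(385 + 683) = -1*1068 = -1068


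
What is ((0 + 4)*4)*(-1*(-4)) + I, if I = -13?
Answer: 51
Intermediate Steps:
((0 + 4)*4)*(-1*(-4)) + I = ((0 + 4)*4)*(-1*(-4)) - 13 = (4*4)*4 - 13 = 16*4 - 13 = 64 - 13 = 51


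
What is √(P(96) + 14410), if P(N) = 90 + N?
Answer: 2*√3649 ≈ 120.81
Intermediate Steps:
√(P(96) + 14410) = √((90 + 96) + 14410) = √(186 + 14410) = √14596 = 2*√3649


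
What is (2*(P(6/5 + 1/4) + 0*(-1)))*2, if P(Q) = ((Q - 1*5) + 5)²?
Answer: 841/100 ≈ 8.4100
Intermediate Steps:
P(Q) = Q² (P(Q) = ((Q - 5) + 5)² = ((-5 + Q) + 5)² = Q²)
(2*(P(6/5 + 1/4) + 0*(-1)))*2 = (2*((6/5 + 1/4)² + 0*(-1)))*2 = (2*((6*(⅕) + 1*(¼))² + 0))*2 = (2*((6/5 + ¼)² + 0))*2 = (2*((29/20)² + 0))*2 = (2*(841/400 + 0))*2 = (2*(841/400))*2 = (841/200)*2 = 841/100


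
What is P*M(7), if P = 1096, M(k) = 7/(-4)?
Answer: -1918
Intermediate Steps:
M(k) = -7/4 (M(k) = 7*(-¼) = -7/4)
P*M(7) = 1096*(-7/4) = -1918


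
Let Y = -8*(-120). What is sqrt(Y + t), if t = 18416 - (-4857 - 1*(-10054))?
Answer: sqrt(14179) ≈ 119.08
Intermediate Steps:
t = 13219 (t = 18416 - (-4857 + 10054) = 18416 - 1*5197 = 18416 - 5197 = 13219)
Y = 960
sqrt(Y + t) = sqrt(960 + 13219) = sqrt(14179)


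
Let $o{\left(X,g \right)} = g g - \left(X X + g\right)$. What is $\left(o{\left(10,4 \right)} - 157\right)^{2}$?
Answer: $60025$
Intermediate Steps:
$o{\left(X,g \right)} = g^{2} - g - X^{2}$ ($o{\left(X,g \right)} = g^{2} - \left(X^{2} + g\right) = g^{2} - \left(g + X^{2}\right) = g^{2} - g - X^{2}$)
$\left(o{\left(10,4 \right)} - 157\right)^{2} = \left(\left(4^{2} - 4 - 10^{2}\right) - 157\right)^{2} = \left(\left(16 - 4 - 100\right) - 157\right)^{2} = \left(-88 - 157\right)^{2} = \left(-245\right)^{2} = 60025$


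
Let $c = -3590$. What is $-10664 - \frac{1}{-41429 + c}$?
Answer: $- \frac{480082615}{45019} \approx -10664.0$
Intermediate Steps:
$-10664 - \frac{1}{-41429 + c} = -10664 - \frac{1}{-41429 - 3590} = -10664 - \frac{1}{-45019} = -10664 - - \frac{1}{45019} = -10664 + \frac{1}{45019} = - \frac{480082615}{45019}$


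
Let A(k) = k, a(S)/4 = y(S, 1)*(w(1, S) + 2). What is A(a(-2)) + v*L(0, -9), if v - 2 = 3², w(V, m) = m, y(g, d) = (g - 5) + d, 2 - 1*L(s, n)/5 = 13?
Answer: -605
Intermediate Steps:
L(s, n) = -55 (L(s, n) = 10 - 5*13 = 10 - 65 = -55)
y(g, d) = -5 + d + g (y(g, d) = (-5 + g) + d = -5 + d + g)
a(S) = 4*(-4 + S)*(2 + S) (a(S) = 4*((-5 + 1 + S)*(S + 2)) = 4*((-4 + S)*(2 + S)) = 4*(-4 + S)*(2 + S))
v = 11 (v = 2 + 3² = 2 + 9 = 11)
A(a(-2)) + v*L(0, -9) = 4*(-4 - 2)*(2 - 2) + 11*(-55) = 4*(-6)*0 - 605 = 0 - 605 = -605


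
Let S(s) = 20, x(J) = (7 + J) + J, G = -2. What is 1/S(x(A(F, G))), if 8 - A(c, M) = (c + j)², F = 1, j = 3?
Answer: 1/20 ≈ 0.050000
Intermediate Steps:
A(c, M) = 8 - (3 + c)² (A(c, M) = 8 - (c + 3)² = 8 - (3 + c)²)
x(J) = 7 + 2*J
1/S(x(A(F, G))) = 1/20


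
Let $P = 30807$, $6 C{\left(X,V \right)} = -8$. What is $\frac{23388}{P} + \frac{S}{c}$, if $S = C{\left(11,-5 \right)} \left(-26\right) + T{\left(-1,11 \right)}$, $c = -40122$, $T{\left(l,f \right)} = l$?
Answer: $\frac{104148463}{137337606} \approx 0.75834$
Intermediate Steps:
$C{\left(X,V \right)} = - \frac{4}{3}$ ($C{\left(X,V \right)} = \frac{1}{6} \left(-8\right) = - \frac{4}{3}$)
$S = \frac{101}{3}$ ($S = \left(- \frac{4}{3}\right) \left(-26\right) - 1 = \frac{104}{3} - 1 = \frac{101}{3} \approx 33.667$)
$\frac{23388}{P} + \frac{S}{c} = \frac{23388}{30807} + \frac{101}{3 \left(-40122\right)} = 23388 \cdot \frac{1}{30807} + \frac{101}{3} \left(- \frac{1}{40122}\right) = \frac{7796}{10269} - \frac{101}{120366} = \frac{104148463}{137337606}$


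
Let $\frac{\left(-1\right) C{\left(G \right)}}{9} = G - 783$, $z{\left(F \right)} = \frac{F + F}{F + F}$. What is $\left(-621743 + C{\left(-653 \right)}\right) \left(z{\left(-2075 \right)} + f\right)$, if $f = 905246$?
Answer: $-551131573293$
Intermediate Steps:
$z{\left(F \right)} = 1$ ($z{\left(F \right)} = \frac{2 F}{2 F} = 2 F \frac{1}{2 F} = 1$)
$C{\left(G \right)} = 7047 - 9 G$ ($C{\left(G \right)} = - 9 \left(G - 783\right) = - 9 \left(-783 + G\right) = 7047 - 9 G$)
$\left(-621743 + C{\left(-653 \right)}\right) \left(z{\left(-2075 \right)} + f\right) = \left(-621743 + \left(7047 - -5877\right)\right) \left(1 + 905246\right) = \left(-621743 + \left(7047 + 5877\right)\right) 905247 = \left(-621743 + 12924\right) 905247 = \left(-608819\right) 905247 = -551131573293$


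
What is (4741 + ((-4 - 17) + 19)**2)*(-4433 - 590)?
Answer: -23834135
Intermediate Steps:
(4741 + ((-4 - 17) + 19)**2)*(-4433 - 590) = (4741 + (-21 + 19)**2)*(-5023) = (4741 + (-2)**2)*(-5023) = (4741 + 4)*(-5023) = 4745*(-5023) = -23834135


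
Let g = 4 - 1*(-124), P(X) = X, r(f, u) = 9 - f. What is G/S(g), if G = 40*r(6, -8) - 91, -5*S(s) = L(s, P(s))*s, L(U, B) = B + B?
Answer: -145/32768 ≈ -0.0044250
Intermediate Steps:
L(U, B) = 2*B
g = 128 (g = 4 + 124 = 128)
S(s) = -2*s**2/5 (S(s) = -2*s*s/5 = -2*s**2/5)
G = 29 (G = 40*(9 - 1*6) - 91 = 40*(9 - 6) - 91 = 40*3 - 91 = 120 - 91 = 29)
G/S(g) = 29/((-2/5*128**2)) = 29/((-2/5*16384)) = 29/(-32768/5) = 29*(-5/32768) = -145/32768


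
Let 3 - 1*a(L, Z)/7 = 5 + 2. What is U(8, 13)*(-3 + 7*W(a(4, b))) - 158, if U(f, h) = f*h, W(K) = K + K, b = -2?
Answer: -41238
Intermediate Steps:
a(L, Z) = -28 (a(L, Z) = 21 - 7*(5 + 2) = 21 - 7*7 = 21 - 49 = -28)
W(K) = 2*K
U(8, 13)*(-3 + 7*W(a(4, b))) - 158 = (8*13)*(-3 + 7*(2*(-28))) - 158 = 104*(-3 + 7*(-56)) - 158 = 104*(-3 - 392) - 158 = 104*(-395) - 158 = -41080 - 158 = -41238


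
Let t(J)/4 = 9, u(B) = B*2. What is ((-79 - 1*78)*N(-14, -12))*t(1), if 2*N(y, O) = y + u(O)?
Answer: 107388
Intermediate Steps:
u(B) = 2*B
N(y, O) = O + y/2 (N(y, O) = (y + 2*O)/2 = O + y/2)
t(J) = 36 (t(J) = 4*9 = 36)
((-79 - 1*78)*N(-14, -12))*t(1) = ((-79 - 1*78)*(-12 + (½)*(-14)))*36 = ((-79 - 78)*(-12 - 7))*36 = -157*(-19)*36 = 2983*36 = 107388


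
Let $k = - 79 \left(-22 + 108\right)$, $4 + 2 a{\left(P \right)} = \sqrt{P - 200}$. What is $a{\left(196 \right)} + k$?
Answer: $-6796 + i \approx -6796.0 + 1.0 i$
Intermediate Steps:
$a{\left(P \right)} = -2 + \frac{\sqrt{-200 + P}}{2}$ ($a{\left(P \right)} = -2 + \frac{\sqrt{P - 200}}{2} = -2 + \frac{\sqrt{-200 + P}}{2}$)
$k = -6794$ ($k = \left(-79\right) 86 = -6794$)
$a{\left(196 \right)} + k = \left(-2 + \frac{\sqrt{-200 + 196}}{2}\right) - 6794 = \left(-2 + \frac{\sqrt{-4}}{2}\right) - 6794 = \left(-2 + \frac{2 i}{2}\right) - 6794 = \left(-2 + i\right) - 6794 = -6796 + i$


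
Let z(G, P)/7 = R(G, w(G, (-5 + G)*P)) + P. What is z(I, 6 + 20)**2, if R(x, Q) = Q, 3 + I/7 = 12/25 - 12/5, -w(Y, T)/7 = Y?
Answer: 2184534121/625 ≈ 3.4953e+6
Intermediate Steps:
w(Y, T) = -7*Y
I = -861/25 (I = -21 + 7*(12/25 - 12/5) = -21 + 7*(-48/25) = -21 - 336/25 = -861/25 ≈ -34.440)
z(G, P) = -49*G + 7*P (z(G, P) = 7*(-7*G + P) = 7*(P - 7*G) = -49*G + 7*P)
z(I, 6 + 20)**2 = (-49*(-861/25) + 7*(6 + 20))**2 = (42189/25 + 7*26)**2 = (42189/25 + 182)**2 = (46739/25)**2 = 2184534121/625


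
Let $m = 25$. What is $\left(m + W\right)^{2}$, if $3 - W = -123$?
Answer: $22801$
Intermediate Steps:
$W = 126$ ($W = 3 - -123 = 3 + 123 = 126$)
$\left(m + W\right)^{2} = \left(25 + 126\right)^{2} = 151^{2} = 22801$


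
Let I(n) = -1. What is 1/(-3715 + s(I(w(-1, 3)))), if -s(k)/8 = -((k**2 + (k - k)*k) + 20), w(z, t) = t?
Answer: -1/3547 ≈ -0.00028193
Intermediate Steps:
s(k) = 160 + 8*k**2 (s(k) = -(-8)*((k**2 + (k - k)*k) + 20) = -(-8)*((k**2 + 0*k) + 20) = -(-8)*((k**2 + 0) + 20) = -(-8)*(k**2 + 20) = -(-8)*(20 + k**2) = -8*(-20 - k**2) = 160 + 8*k**2)
1/(-3715 + s(I(w(-1, 3)))) = 1/(-3715 + (160 + 8*(-1)**2)) = 1/(-3715 + (160 + 8*1)) = 1/(-3715 + (160 + 8)) = 1/(-3715 + 168) = 1/(-3547) = -1/3547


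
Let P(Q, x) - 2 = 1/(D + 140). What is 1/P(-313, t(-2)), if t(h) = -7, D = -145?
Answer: 5/9 ≈ 0.55556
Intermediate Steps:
P(Q, x) = 9/5 (P(Q, x) = 2 + 1/(-145 + 140) = 2 + 1/(-5) = 2 - ⅕ = 9/5)
1/P(-313, t(-2)) = 1/(9/5) = 5/9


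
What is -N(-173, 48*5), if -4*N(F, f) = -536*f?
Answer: -32160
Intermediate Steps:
N(F, f) = 134*f (N(F, f) = -(-134)*f = 134*f)
-N(-173, 48*5) = -134*48*5 = -134*240 = -1*32160 = -32160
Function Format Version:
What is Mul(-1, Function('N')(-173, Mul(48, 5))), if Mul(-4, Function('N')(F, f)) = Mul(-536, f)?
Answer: -32160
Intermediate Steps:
Function('N')(F, f) = Mul(134, f) (Function('N')(F, f) = Mul(Rational(-1, 4), Mul(-536, f)) = Mul(134, f))
Mul(-1, Function('N')(-173, Mul(48, 5))) = Mul(-1, Mul(134, Mul(48, 5))) = Mul(-1, Mul(134, 240)) = Mul(-1, 32160) = -32160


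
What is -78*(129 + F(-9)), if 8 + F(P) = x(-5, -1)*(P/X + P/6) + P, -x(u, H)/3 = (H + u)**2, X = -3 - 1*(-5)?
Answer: -59280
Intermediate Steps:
X = 2 (X = -3 + 5 = 2)
x(u, H) = -3*(H + u)**2
F(P) = -8 - 71*P (F(P) = -8 + ((-3*(-1 - 5)**2)*(P/2 + P/6) + P) = -8 + ((-3*(-6)**2)*(P*(1/2) + P*(1/6)) + P) = -8 + ((-3*36)*(P/2 + P/6) + P) = -8 + (-72*P + P) = -8 - 71*P)
-78*(129 + F(-9)) = -78*(129 + (-8 - 71*(-9))) = -78*(129 + (-8 + 639)) = -78*(129 + 631) = -78*760 = -59280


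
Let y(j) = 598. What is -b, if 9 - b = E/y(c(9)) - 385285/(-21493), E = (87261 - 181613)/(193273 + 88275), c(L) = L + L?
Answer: 4037324459182/452335509509 ≈ 8.9255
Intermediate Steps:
c(L) = 2*L
E = -23588/70387 (E = -94352/281548 = -94352*1/281548 = -23588/70387 ≈ -0.33512)
b = -4037324459182/452335509509 (b = 9 - (-23588/70387/598 - 385285/(-21493)) = 9 - (-23588/70387*1/598 - 385285*(-1/21493)) = 9 - (-11794/21045713 + 385285/21493) = 9 - 1*8108344044763/452335509509 = 9 - 8108344044763/452335509509 = -4037324459182/452335509509 ≈ -8.9255)
-b = -1*(-4037324459182/452335509509) = 4037324459182/452335509509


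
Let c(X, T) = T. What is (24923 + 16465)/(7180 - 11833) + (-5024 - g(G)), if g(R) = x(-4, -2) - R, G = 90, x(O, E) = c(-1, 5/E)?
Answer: -15325105/3102 ≈ -4940.4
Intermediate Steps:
x(O, E) = 5/E
g(R) = -5/2 - R (g(R) = 5/(-2) - R = 5*(-½) - R = -5/2 - R)
(24923 + 16465)/(7180 - 11833) + (-5024 - g(G)) = (24923 + 16465)/(7180 - 11833) + (-5024 - (-5/2 - 1*90)) = 41388/(-4653) + (-5024 - (-5/2 - 90)) = 41388*(-1/4653) + (-5024 - 1*(-185/2)) = -13796/1551 + (-5024 + 185/2) = -13796/1551 - 9863/2 = -15325105/3102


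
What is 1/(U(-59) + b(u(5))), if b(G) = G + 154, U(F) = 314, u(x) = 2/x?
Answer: 5/2342 ≈ 0.0021349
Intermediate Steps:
b(G) = 154 + G
1/(U(-59) + b(u(5))) = 1/(314 + (154 + 2/5)) = 1/(314 + (154 + 2*(⅕))) = 1/(314 + (154 + ⅖)) = 1/(314 + 772/5) = 1/(2342/5) = 5/2342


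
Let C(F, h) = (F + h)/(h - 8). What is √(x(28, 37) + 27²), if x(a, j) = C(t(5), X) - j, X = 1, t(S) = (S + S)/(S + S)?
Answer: 3*√3766/7 ≈ 26.300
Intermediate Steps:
t(S) = 1 (t(S) = (2*S)/((2*S)) = (2*S)*(1/(2*S)) = 1)
C(F, h) = (F + h)/(-8 + h)
x(a, j) = -2/7 - j (x(a, j) = (1 + 1)/(-8 + 1) - j = 2/(-7) - j = -⅐*2 - j = -2/7 - j)
√(x(28, 37) + 27²) = √((-2/7 - 1*37) + 27²) = √((-2/7 - 37) + 729) = √(-261/7 + 729) = √(4842/7) = 3*√3766/7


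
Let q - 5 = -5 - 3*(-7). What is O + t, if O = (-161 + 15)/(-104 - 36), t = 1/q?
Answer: 229/210 ≈ 1.0905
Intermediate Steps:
q = 21 (q = 5 + (-5 - 3*(-7)) = 5 + (-5 + 21) = 5 + 16 = 21)
t = 1/21 ≈ 0.047619
O = 73/70 (O = -146/(-140) = -146*(-1/140) = 73/70 ≈ 1.0429)
O + t = 73/70 + 1/21 = 229/210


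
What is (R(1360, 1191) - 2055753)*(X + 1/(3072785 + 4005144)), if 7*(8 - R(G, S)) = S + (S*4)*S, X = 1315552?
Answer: -186835985730152681970/49545503 ≈ -3.7710e+12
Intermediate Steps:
R(G, S) = 8 - 4*S²/7 - S/7 (R(G, S) = 8 - (S + (S*4)*S)/7 = 8 - (S + (4*S)*S)/7 = 8 - (S + 4*S²)/7 = 8 + (-4*S²/7 - S/7) = 8 - 4*S²/7 - S/7)
(R(1360, 1191) - 2055753)*(X + 1/(3072785 + 4005144)) = ((8 - 4/7*1191² - ⅐*1191) - 2055753)*(1315552 + 1/(3072785 + 4005144)) = ((8 - 4/7*1418481 - 1191/7) - 2055753)*(1315552 + 1/7077929) = ((8 - 5673924/7 - 1191/7) - 2055753)*(1315552 + 1/7077929) = (-5675059/7 - 2055753)*(9311383651809/7077929) = -20065330/7*9311383651809/7077929 = -186835985730152681970/49545503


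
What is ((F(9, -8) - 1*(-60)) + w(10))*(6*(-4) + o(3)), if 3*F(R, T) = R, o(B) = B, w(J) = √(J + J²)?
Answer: -1323 - 21*√110 ≈ -1543.3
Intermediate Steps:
F(R, T) = R/3
((F(9, -8) - 1*(-60)) + w(10))*(6*(-4) + o(3)) = (((⅓)*9 - 1*(-60)) + √(10*(1 + 10)))*(6*(-4) + 3) = ((3 + 60) + √(10*11))*(-24 + 3) = (63 + √110)*(-21) = -1323 - 21*√110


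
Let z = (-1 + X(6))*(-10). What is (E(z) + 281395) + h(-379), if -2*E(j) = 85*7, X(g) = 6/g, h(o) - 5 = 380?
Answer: 562965/2 ≈ 2.8148e+5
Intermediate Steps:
h(o) = 385 (h(o) = 5 + 380 = 385)
z = 0 (z = (-1 + 6/6)*(-10) = (-1 + 6*(⅙))*(-10) = (-1 + 1)*(-10) = 0*(-10) = 0)
E(j) = -595/2 (E(j) = -85*7/2 = -½*595 = -595/2)
(E(z) + 281395) + h(-379) = (-595/2 + 281395) + 385 = 562195/2 + 385 = 562965/2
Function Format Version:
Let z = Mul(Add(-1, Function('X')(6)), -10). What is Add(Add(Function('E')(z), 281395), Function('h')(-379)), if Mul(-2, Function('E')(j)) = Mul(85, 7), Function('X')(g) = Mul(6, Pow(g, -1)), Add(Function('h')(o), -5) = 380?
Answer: Rational(562965, 2) ≈ 2.8148e+5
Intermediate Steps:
Function('h')(o) = 385 (Function('h')(o) = Add(5, 380) = 385)
z = 0 (z = Mul(Add(-1, Mul(6, Pow(6, -1))), -10) = Mul(Add(-1, Mul(6, Rational(1, 6))), -10) = Mul(Add(-1, 1), -10) = Mul(0, -10) = 0)
Function('E')(j) = Rational(-595, 2) (Function('E')(j) = Mul(Rational(-1, 2), Mul(85, 7)) = Mul(Rational(-1, 2), 595) = Rational(-595, 2))
Add(Add(Function('E')(z), 281395), Function('h')(-379)) = Add(Add(Rational(-595, 2), 281395), 385) = Add(Rational(562195, 2), 385) = Rational(562965, 2)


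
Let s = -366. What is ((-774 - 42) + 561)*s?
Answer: 93330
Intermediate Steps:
((-774 - 42) + 561)*s = ((-774 - 42) + 561)*(-366) = (-816 + 561)*(-366) = -255*(-366) = 93330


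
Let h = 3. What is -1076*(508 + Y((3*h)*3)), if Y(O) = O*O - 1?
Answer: -1329936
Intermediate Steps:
Y(O) = -1 + O² (Y(O) = O² - 1 = -1 + O²)
-1076*(508 + Y((3*h)*3)) = -1076*(508 + (-1 + ((3*3)*3)²)) = -1076*(508 + (-1 + (9*3)²)) = -1076*(508 + (-1 + 27²)) = -1076*(508 + (-1 + 729)) = -1076*(508 + 728) = -1076*1236 = -1329936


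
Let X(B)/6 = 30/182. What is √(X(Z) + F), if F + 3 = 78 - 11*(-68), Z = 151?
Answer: √6823453/91 ≈ 28.705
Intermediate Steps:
X(B) = 90/91 (X(B) = 6*(30/182) = 6*(30*(1/182)) = 6*(15/91) = 90/91)
F = 823 (F = -3 + (78 - 11*(-68)) = -3 + (78 + 748) = -3 + 826 = 823)
√(X(Z) + F) = √(90/91 + 823) = √(74983/91) = √6823453/91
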